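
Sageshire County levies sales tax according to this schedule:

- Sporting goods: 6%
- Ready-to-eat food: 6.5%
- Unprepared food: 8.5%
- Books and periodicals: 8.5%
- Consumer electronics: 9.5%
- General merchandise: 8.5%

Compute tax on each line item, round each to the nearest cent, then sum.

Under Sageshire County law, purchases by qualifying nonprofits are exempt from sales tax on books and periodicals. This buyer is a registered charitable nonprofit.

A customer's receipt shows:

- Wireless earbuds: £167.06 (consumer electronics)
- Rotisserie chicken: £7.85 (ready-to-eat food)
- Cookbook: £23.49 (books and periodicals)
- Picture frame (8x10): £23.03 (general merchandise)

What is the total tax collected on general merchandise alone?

Picture frame (8x10) £23.03: general merchandise → 8.5% → £1.96
Tax on general merchandise = £1.96

£1.96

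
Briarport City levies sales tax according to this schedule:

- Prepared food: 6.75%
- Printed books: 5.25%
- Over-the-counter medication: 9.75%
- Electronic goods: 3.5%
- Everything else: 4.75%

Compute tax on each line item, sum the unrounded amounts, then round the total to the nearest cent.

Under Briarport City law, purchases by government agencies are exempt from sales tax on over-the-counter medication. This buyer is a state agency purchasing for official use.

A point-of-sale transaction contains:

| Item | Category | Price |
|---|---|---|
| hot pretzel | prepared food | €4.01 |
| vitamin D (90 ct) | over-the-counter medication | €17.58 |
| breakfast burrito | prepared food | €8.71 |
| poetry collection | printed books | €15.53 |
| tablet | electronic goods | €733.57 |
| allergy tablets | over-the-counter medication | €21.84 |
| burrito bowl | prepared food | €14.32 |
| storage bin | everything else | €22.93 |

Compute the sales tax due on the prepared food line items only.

€1.83

Hot pretzel €4.01: prepared food → 6.75% → €0.270675
Breakfast burrito €8.71: prepared food → 6.75% → €0.587925
Burrito bowl €14.32: prepared food → 6.75% → €0.9666
Tax on prepared food: unrounded sum = €1.8252 → €1.83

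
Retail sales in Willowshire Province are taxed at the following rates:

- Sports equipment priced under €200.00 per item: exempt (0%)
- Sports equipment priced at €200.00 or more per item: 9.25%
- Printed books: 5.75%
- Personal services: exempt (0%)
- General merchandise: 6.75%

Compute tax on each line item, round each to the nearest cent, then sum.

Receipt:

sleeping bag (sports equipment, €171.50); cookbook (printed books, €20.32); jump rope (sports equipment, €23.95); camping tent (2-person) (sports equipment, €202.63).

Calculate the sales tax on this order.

€19.91

Sleeping bag €171.50: sports equipment, under €200.00 → 0% → €0.00
Cookbook €20.32: printed books → 5.75% → €1.17
Jump rope €23.95: sports equipment, under €200.00 → 0% → €0.00
Camping tent (2-person) €202.63: sports equipment, €200.00 or more → 9.25% → €18.74
Total tax = €1.17 + €18.74 = €19.91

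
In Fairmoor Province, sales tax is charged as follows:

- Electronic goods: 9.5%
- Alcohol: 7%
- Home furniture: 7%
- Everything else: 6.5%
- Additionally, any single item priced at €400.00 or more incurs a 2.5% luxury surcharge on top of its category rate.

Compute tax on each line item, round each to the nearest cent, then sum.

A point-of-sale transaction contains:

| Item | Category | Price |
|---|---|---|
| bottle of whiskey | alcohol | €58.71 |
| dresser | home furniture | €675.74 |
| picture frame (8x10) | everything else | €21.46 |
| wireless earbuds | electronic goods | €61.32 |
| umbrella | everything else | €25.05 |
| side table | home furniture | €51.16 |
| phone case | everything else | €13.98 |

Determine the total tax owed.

Bottle of whiskey €58.71: alcohol → 7% → €4.11
Dresser €675.74: home furniture → 7% + 2.5% surcharge = 9.5% → €64.20
Picture frame (8x10) €21.46: everything else → 6.5% → €1.39
Wireless earbuds €61.32: electronic goods → 9.5% → €5.83
Umbrella €25.05: everything else → 6.5% → €1.63
Side table €51.16: home furniture → 7% → €3.58
Phone case €13.98: everything else → 6.5% → €0.91
Total tax = €4.11 + €64.20 + €1.39 + €5.83 + €1.63 + €3.58 + €0.91 = €81.65

€81.65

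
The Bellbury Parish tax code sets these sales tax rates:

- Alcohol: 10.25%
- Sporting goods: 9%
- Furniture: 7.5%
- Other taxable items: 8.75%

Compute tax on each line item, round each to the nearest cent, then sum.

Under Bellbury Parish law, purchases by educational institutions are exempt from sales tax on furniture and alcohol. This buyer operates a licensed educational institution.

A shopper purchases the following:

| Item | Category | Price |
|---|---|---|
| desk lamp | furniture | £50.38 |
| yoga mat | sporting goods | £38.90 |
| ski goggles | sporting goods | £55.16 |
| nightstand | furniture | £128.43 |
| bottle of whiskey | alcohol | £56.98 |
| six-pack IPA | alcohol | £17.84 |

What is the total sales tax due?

Desk lamp £50.38: furniture, buyer-exempt → 0% → £0.00
Yoga mat £38.90: sporting goods → 9% → £3.50
Ski goggles £55.16: sporting goods → 9% → £4.96
Nightstand £128.43: furniture, buyer-exempt → 0% → £0.00
Bottle of whiskey £56.98: alcohol, buyer-exempt → 0% → £0.00
Six-pack IPA £17.84: alcohol, buyer-exempt → 0% → £0.00
Total tax = £3.50 + £4.96 = £8.46

£8.46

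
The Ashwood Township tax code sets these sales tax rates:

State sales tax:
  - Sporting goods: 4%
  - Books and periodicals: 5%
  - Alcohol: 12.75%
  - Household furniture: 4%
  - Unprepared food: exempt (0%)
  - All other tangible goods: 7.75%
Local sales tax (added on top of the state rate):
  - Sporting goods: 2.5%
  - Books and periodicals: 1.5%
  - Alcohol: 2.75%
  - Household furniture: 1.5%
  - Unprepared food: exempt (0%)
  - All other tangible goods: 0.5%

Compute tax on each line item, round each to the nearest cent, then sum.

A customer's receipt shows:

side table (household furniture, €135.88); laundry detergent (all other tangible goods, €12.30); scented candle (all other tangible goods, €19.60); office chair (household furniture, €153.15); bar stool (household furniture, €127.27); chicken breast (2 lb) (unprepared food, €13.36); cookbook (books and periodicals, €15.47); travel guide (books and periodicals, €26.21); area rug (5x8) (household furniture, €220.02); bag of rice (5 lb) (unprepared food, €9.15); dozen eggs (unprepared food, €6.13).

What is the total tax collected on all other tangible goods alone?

Laundry detergent €12.30: all other tangible goods → 7.75% + 0.5% local = 8.25% → €1.01
Scented candle €19.60: all other tangible goods → 7.75% + 0.5% local = 8.25% → €1.62
Tax on all other tangible goods = €1.01 + €1.62 = €2.63

€2.63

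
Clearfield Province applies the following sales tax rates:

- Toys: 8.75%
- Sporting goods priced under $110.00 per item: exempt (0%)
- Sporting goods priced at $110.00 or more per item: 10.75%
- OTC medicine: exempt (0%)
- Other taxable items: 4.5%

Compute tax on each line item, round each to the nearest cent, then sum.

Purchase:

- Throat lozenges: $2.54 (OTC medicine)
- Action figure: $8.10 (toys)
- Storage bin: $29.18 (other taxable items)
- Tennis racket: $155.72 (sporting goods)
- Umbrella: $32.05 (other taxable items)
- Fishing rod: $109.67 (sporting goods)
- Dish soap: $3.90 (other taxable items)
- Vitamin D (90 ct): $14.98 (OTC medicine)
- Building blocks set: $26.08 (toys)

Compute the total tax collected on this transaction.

Throat lozenges $2.54: OTC medicine → 0% → $0.00
Action figure $8.10: toys → 8.75% → $0.71
Storage bin $29.18: other taxable items → 4.5% → $1.31
Tennis racket $155.72: sporting goods, $110.00 or more → 10.75% → $16.74
Umbrella $32.05: other taxable items → 4.5% → $1.44
Fishing rod $109.67: sporting goods, under $110.00 → 0% → $0.00
Dish soap $3.90: other taxable items → 4.5% → $0.18
Vitamin D (90 ct) $14.98: OTC medicine → 0% → $0.00
Building blocks set $26.08: toys → 8.75% → $2.28
Total tax = $0.71 + $1.31 + $16.74 + $1.44 + $0.18 + $2.28 = $22.66

$22.66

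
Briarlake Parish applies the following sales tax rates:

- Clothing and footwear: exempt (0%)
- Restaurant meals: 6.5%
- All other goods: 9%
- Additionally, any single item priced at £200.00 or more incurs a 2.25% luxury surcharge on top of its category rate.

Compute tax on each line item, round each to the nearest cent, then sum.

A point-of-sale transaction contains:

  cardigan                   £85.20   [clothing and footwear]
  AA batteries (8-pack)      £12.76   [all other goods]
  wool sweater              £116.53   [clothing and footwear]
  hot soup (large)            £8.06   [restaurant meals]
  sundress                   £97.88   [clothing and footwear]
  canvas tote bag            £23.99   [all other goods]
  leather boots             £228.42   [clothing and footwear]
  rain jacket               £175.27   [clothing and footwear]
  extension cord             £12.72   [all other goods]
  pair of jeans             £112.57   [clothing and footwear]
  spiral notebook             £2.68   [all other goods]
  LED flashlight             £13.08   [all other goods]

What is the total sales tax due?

Cardigan £85.20: clothing and footwear → 0% → £0.00
AA batteries (8-pack) £12.76: all other goods → 9% → £1.15
Wool sweater £116.53: clothing and footwear → 0% → £0.00
Hot soup (large) £8.06: restaurant meals → 6.5% → £0.52
Sundress £97.88: clothing and footwear → 0% → £0.00
Canvas tote bag £23.99: all other goods → 9% → £2.16
Leather boots £228.42: clothing and footwear → 0% + 2.25% surcharge = 2.25% → £5.14
Rain jacket £175.27: clothing and footwear → 0% → £0.00
Extension cord £12.72: all other goods → 9% → £1.14
Pair of jeans £112.57: clothing and footwear → 0% → £0.00
Spiral notebook £2.68: all other goods → 9% → £0.24
LED flashlight £13.08: all other goods → 9% → £1.18
Total tax = £1.15 + £0.52 + £2.16 + £5.14 + £1.14 + £0.24 + £1.18 = £11.53

£11.53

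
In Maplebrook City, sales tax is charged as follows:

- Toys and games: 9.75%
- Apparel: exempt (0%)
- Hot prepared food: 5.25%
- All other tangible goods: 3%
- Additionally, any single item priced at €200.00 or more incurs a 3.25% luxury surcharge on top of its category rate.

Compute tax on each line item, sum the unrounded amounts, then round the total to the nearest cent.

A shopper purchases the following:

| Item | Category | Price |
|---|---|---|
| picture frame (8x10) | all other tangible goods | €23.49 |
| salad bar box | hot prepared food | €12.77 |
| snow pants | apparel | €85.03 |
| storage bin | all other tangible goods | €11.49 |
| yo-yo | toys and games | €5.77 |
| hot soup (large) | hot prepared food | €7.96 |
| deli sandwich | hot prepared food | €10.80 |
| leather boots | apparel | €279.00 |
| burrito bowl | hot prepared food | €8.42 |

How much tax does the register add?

€12.78

Picture frame (8x10) €23.49: all other tangible goods → 3% → €0.7047
Salad bar box €12.77: hot prepared food → 5.25% → €0.670425
Snow pants €85.03: apparel → 0% → €0.00
Storage bin €11.49: all other tangible goods → 3% → €0.3447
Yo-yo €5.77: toys and games → 9.75% → €0.562575
Hot soup (large) €7.96: hot prepared food → 5.25% → €0.4179
Deli sandwich €10.80: hot prepared food → 5.25% → €0.567
Leather boots €279.00: apparel → 0% + 3.25% surcharge = 3.25% → €9.0675
Burrito bowl €8.42: hot prepared food → 5.25% → €0.44205
Unrounded tax sum = €12.77685 → €12.78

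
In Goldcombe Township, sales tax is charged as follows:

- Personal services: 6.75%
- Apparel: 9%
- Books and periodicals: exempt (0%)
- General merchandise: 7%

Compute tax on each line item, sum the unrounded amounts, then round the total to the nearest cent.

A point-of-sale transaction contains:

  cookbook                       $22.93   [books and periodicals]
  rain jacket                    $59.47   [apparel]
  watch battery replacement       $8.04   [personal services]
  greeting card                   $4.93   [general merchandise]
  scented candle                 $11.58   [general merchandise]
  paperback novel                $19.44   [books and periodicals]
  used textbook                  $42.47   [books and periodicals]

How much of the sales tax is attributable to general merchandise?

Greeting card $4.93: general merchandise → 7% → $0.3451
Scented candle $11.58: general merchandise → 7% → $0.8106
Tax on general merchandise: unrounded sum = $1.1557 → $1.16

$1.16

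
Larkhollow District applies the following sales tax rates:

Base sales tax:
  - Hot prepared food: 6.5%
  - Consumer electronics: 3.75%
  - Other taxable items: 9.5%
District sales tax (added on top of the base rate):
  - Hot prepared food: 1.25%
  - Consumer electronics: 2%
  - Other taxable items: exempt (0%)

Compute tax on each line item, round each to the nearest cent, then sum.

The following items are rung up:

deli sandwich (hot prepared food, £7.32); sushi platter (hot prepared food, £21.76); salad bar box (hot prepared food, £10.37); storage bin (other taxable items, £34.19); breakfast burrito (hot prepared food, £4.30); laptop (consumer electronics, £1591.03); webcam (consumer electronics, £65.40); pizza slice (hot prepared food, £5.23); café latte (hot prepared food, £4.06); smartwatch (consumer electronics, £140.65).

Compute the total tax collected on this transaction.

Deli sandwich £7.32: hot prepared food → 6.5% + 1.25% district = 7.75% → £0.57
Sushi platter £21.76: hot prepared food → 6.5% + 1.25% district = 7.75% → £1.69
Salad bar box £10.37: hot prepared food → 6.5% + 1.25% district = 7.75% → £0.80
Storage bin £34.19: other taxable items → 9.5% + 0% district = 9.5% → £3.25
Breakfast burrito £4.30: hot prepared food → 6.5% + 1.25% district = 7.75% → £0.33
Laptop £1591.03: consumer electronics → 3.75% + 2% district = 5.75% → £91.48
Webcam £65.40: consumer electronics → 3.75% + 2% district = 5.75% → £3.76
Pizza slice £5.23: hot prepared food → 6.5% + 1.25% district = 7.75% → £0.41
Café latte £4.06: hot prepared food → 6.5% + 1.25% district = 7.75% → £0.31
Smartwatch £140.65: consumer electronics → 3.75% + 2% district = 5.75% → £8.09
Total tax = £0.57 + £1.69 + £0.80 + £3.25 + £0.33 + £91.48 + £3.76 + £0.41 + £0.31 + £8.09 = £110.69

£110.69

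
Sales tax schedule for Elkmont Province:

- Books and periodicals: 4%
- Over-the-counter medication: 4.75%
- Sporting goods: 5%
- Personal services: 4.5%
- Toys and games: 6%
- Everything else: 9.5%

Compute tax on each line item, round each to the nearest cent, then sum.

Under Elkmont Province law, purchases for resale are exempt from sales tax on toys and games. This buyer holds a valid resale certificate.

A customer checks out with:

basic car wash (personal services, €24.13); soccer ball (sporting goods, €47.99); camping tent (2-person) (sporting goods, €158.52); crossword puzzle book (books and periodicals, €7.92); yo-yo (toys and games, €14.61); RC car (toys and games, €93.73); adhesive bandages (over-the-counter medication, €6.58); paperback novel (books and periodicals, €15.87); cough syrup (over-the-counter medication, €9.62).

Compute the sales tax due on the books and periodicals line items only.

Crossword puzzle book €7.92: books and periodicals → 4% → €0.32
Paperback novel €15.87: books and periodicals → 4% → €0.63
Tax on books and periodicals = €0.32 + €0.63 = €0.95

€0.95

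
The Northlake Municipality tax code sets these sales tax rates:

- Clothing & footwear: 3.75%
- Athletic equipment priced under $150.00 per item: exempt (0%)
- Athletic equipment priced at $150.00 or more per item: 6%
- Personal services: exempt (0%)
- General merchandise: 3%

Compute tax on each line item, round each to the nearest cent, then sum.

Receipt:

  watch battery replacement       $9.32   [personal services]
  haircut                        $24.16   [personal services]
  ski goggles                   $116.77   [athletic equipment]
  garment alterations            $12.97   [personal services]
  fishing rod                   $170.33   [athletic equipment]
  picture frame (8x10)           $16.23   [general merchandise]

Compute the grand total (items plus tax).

$360.49

Watch battery replacement $9.32: personal services → 0% → $0.00
Haircut $24.16: personal services → 0% → $0.00
Ski goggles $116.77: athletic equipment, under $150.00 → 0% → $0.00
Garment alterations $12.97: personal services → 0% → $0.00
Fishing rod $170.33: athletic equipment, $150.00 or more → 6% → $10.22
Picture frame (8x10) $16.23: general merchandise → 3% → $0.49
Subtotal = $349.78; tax = $10.71; total due = $360.49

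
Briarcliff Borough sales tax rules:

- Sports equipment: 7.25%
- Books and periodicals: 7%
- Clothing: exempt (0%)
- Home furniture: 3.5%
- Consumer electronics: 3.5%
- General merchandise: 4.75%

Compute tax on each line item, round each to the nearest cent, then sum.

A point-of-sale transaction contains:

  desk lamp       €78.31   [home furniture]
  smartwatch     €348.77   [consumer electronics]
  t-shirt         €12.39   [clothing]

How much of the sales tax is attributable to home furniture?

Desk lamp €78.31: home furniture → 3.5% → €2.74
Tax on home furniture = €2.74

€2.74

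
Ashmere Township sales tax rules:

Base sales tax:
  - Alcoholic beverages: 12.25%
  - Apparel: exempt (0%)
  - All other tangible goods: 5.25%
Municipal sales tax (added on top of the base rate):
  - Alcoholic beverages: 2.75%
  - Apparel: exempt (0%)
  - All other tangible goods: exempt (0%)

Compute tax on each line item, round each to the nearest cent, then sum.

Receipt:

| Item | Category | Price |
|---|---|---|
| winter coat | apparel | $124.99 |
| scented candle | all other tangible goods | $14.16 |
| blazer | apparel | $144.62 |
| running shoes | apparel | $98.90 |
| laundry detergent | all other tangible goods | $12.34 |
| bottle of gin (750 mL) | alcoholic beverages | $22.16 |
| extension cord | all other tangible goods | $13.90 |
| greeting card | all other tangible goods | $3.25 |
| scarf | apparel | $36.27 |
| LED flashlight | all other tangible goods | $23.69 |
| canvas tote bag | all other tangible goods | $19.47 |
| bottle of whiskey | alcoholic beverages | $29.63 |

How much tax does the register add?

$12.31

Winter coat $124.99: apparel → 0% + 0% municipal = 0% → $0.00
Scented candle $14.16: all other tangible goods → 5.25% + 0% municipal = 5.25% → $0.74
Blazer $144.62: apparel → 0% + 0% municipal = 0% → $0.00
Running shoes $98.90: apparel → 0% + 0% municipal = 0% → $0.00
Laundry detergent $12.34: all other tangible goods → 5.25% + 0% municipal = 5.25% → $0.65
Bottle of gin (750 mL) $22.16: alcoholic beverages → 12.25% + 2.75% municipal = 15% → $3.32
Extension cord $13.90: all other tangible goods → 5.25% + 0% municipal = 5.25% → $0.73
Greeting card $3.25: all other tangible goods → 5.25% + 0% municipal = 5.25% → $0.17
Scarf $36.27: apparel → 0% + 0% municipal = 0% → $0.00
LED flashlight $23.69: all other tangible goods → 5.25% + 0% municipal = 5.25% → $1.24
Canvas tote bag $19.47: all other tangible goods → 5.25% + 0% municipal = 5.25% → $1.02
Bottle of whiskey $29.63: alcoholic beverages → 12.25% + 2.75% municipal = 15% → $4.44
Total tax = $0.74 + $0.65 + $3.32 + $0.73 + $0.17 + $1.24 + $1.02 + $4.44 = $12.31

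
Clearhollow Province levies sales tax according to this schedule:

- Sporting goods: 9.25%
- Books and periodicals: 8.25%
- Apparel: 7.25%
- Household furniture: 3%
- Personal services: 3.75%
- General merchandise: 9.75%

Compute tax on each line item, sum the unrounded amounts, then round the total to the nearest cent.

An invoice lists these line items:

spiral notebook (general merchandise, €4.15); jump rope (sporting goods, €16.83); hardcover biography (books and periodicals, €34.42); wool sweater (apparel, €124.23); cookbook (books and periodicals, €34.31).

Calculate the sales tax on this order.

€16.64

Spiral notebook €4.15: general merchandise → 9.75% → €0.404625
Jump rope €16.83: sporting goods → 9.25% → €1.556775
Hardcover biography €34.42: books and periodicals → 8.25% → €2.83965
Wool sweater €124.23: apparel → 7.25% → €9.006675
Cookbook €34.31: books and periodicals → 8.25% → €2.830575
Unrounded tax sum = €16.6383 → €16.64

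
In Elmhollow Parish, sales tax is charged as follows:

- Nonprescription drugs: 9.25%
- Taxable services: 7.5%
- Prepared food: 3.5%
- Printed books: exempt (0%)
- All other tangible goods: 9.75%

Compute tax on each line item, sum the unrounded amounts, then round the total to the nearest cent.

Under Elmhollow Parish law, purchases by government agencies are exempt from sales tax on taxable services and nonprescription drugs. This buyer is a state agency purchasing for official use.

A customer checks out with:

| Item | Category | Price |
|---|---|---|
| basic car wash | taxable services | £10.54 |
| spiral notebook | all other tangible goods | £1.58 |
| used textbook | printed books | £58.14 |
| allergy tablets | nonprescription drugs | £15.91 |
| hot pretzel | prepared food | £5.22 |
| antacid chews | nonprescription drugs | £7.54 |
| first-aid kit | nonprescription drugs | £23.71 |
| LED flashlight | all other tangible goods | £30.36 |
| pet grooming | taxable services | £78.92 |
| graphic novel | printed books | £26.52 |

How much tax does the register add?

£3.30

Basic car wash £10.54: taxable services, buyer-exempt → 0% → £0.00
Spiral notebook £1.58: all other tangible goods → 9.75% → £0.15405
Used textbook £58.14: printed books → 0% → £0.00
Allergy tablets £15.91: nonprescription drugs, buyer-exempt → 0% → £0.00
Hot pretzel £5.22: prepared food → 3.5% → £0.1827
Antacid chews £7.54: nonprescription drugs, buyer-exempt → 0% → £0.00
First-aid kit £23.71: nonprescription drugs, buyer-exempt → 0% → £0.00
LED flashlight £30.36: all other tangible goods → 9.75% → £2.9601
Pet grooming £78.92: taxable services, buyer-exempt → 0% → £0.00
Graphic novel £26.52: printed books → 0% → £0.00
Unrounded tax sum = £3.29685 → £3.30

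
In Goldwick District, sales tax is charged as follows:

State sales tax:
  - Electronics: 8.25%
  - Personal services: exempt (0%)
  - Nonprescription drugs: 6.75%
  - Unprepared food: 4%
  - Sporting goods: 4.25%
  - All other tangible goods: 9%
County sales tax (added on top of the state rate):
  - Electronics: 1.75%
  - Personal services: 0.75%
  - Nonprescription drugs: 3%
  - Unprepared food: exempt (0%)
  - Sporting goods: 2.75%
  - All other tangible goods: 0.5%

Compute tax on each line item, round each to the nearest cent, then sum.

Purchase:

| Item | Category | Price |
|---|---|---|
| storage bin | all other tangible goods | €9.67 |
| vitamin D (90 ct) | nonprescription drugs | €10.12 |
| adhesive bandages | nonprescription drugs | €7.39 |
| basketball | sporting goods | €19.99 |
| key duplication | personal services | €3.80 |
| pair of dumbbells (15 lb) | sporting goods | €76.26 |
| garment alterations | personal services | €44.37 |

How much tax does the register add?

€9.73

Storage bin €9.67: all other tangible goods → 9% + 0.5% county = 9.5% → €0.92
Vitamin D (90 ct) €10.12: nonprescription drugs → 6.75% + 3% county = 9.75% → €0.99
Adhesive bandages €7.39: nonprescription drugs → 6.75% + 3% county = 9.75% → €0.72
Basketball €19.99: sporting goods → 4.25% + 2.75% county = 7% → €1.40
Key duplication €3.80: personal services → 0% + 0.75% county = 0.75% → €0.03
Pair of dumbbells (15 lb) €76.26: sporting goods → 4.25% + 2.75% county = 7% → €5.34
Garment alterations €44.37: personal services → 0% + 0.75% county = 0.75% → €0.33
Total tax = €0.92 + €0.99 + €0.72 + €1.40 + €0.03 + €5.34 + €0.33 = €9.73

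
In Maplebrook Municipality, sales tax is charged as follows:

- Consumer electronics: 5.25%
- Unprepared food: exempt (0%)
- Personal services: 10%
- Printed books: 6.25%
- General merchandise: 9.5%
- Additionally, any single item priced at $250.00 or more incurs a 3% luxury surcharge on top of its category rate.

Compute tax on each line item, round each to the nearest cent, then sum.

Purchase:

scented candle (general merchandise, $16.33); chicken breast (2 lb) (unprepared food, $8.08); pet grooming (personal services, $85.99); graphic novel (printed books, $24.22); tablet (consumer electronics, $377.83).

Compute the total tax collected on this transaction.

Scented candle $16.33: general merchandise → 9.5% → $1.55
Chicken breast (2 lb) $8.08: unprepared food → 0% → $0.00
Pet grooming $85.99: personal services → 10% → $8.60
Graphic novel $24.22: printed books → 6.25% → $1.51
Tablet $377.83: consumer electronics → 5.25% + 3% surcharge = 8.25% → $31.17
Total tax = $1.55 + $8.60 + $1.51 + $31.17 = $42.83

$42.83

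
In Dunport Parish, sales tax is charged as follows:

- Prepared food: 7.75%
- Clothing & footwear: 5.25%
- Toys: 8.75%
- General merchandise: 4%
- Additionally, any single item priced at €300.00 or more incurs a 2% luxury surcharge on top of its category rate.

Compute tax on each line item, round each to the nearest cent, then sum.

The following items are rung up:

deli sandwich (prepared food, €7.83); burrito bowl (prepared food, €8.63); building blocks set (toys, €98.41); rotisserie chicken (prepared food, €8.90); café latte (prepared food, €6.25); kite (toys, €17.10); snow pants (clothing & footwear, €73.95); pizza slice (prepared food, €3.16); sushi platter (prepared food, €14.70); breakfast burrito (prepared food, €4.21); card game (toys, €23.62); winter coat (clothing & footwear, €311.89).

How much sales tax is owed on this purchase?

€42.83

Deli sandwich €7.83: prepared food → 7.75% → €0.61
Burrito bowl €8.63: prepared food → 7.75% → €0.67
Building blocks set €98.41: toys → 8.75% → €8.61
Rotisserie chicken €8.90: prepared food → 7.75% → €0.69
Café latte €6.25: prepared food → 7.75% → €0.48
Kite €17.10: toys → 8.75% → €1.50
Snow pants €73.95: clothing & footwear → 5.25% → €3.88
Pizza slice €3.16: prepared food → 7.75% → €0.24
Sushi platter €14.70: prepared food → 7.75% → €1.14
Breakfast burrito €4.21: prepared food → 7.75% → €0.33
Card game €23.62: toys → 8.75% → €2.07
Winter coat €311.89: clothing & footwear → 5.25% + 2% surcharge = 7.25% → €22.61
Total tax = €0.61 + €0.67 + €8.61 + €0.69 + €0.48 + €1.50 + €3.88 + €0.24 + €1.14 + €0.33 + €2.07 + €22.61 = €42.83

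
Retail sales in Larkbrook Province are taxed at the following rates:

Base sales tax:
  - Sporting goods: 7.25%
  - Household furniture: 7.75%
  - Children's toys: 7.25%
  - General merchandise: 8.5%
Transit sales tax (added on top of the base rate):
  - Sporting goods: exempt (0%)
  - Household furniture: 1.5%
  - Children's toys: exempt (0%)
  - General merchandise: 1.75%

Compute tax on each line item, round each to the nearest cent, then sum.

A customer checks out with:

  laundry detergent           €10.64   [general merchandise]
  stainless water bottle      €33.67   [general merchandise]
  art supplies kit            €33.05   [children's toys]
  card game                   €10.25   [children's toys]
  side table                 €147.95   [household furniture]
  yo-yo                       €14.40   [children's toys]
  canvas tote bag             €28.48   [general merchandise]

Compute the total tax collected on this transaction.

€25.33

Laundry detergent €10.64: general merchandise → 8.5% + 1.75% transit = 10.25% → €1.09
Stainless water bottle €33.67: general merchandise → 8.5% + 1.75% transit = 10.25% → €3.45
Art supplies kit €33.05: children's toys → 7.25% + 0% transit = 7.25% → €2.40
Card game €10.25: children's toys → 7.25% + 0% transit = 7.25% → €0.74
Side table €147.95: household furniture → 7.75% + 1.5% transit = 9.25% → €13.69
Yo-yo €14.40: children's toys → 7.25% + 0% transit = 7.25% → €1.04
Canvas tote bag €28.48: general merchandise → 8.5% + 1.75% transit = 10.25% → €2.92
Total tax = €1.09 + €3.45 + €2.40 + €0.74 + €13.69 + €1.04 + €2.92 = €25.33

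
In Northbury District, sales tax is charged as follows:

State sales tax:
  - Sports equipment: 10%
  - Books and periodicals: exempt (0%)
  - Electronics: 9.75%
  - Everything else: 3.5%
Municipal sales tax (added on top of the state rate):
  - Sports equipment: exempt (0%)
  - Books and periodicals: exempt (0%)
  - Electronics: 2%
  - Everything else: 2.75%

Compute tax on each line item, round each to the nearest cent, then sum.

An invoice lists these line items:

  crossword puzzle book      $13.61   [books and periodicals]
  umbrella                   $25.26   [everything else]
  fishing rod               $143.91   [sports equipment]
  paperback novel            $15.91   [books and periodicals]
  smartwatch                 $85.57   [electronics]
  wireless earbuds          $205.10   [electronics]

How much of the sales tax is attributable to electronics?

Smartwatch $85.57: electronics → 9.75% + 2% municipal = 11.75% → $10.05
Wireless earbuds $205.10: electronics → 9.75% + 2% municipal = 11.75% → $24.10
Tax on electronics = $10.05 + $24.10 = $34.15

$34.15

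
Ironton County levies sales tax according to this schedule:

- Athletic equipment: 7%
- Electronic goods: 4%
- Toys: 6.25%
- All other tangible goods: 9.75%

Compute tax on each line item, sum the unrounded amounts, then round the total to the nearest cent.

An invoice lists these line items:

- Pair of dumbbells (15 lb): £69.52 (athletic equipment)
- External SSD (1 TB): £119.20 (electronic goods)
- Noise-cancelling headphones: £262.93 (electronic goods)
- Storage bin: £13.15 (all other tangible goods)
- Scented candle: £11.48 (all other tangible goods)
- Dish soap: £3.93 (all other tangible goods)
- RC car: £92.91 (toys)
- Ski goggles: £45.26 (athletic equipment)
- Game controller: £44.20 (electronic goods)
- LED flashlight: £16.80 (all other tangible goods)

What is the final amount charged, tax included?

Pair of dumbbells (15 lb) £69.52: athletic equipment → 7% → £4.8664
External SSD (1 TB) £119.20: electronic goods → 4% → £4.768
Noise-cancelling headphones £262.93: electronic goods → 4% → £10.5172
Storage bin £13.15: all other tangible goods → 9.75% → £1.282125
Scented candle £11.48: all other tangible goods → 9.75% → £1.1193
Dish soap £3.93: all other tangible goods → 9.75% → £0.383175
RC car £92.91: toys → 6.25% → £5.806875
Ski goggles £45.26: athletic equipment → 7% → £3.1682
Game controller £44.20: electronic goods → 4% → £1.768
LED flashlight £16.80: all other tangible goods → 9.75% → £1.638
Subtotal = £679.38; unrounded tax = £35.317275 → £35.32; total due = £714.70

£714.70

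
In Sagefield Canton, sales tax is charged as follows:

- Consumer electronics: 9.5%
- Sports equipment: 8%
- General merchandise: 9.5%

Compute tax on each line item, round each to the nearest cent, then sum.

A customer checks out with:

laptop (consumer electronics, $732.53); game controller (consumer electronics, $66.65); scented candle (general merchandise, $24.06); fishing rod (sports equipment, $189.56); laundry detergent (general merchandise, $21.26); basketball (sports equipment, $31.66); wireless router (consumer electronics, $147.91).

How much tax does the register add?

Laptop $732.53: consumer electronics → 9.5% → $69.59
Game controller $66.65: consumer electronics → 9.5% → $6.33
Scented candle $24.06: general merchandise → 9.5% → $2.29
Fishing rod $189.56: sports equipment → 8% → $15.16
Laundry detergent $21.26: general merchandise → 9.5% → $2.02
Basketball $31.66: sports equipment → 8% → $2.53
Wireless router $147.91: consumer electronics → 9.5% → $14.05
Total tax = $69.59 + $6.33 + $2.29 + $15.16 + $2.02 + $2.53 + $14.05 = $111.97

$111.97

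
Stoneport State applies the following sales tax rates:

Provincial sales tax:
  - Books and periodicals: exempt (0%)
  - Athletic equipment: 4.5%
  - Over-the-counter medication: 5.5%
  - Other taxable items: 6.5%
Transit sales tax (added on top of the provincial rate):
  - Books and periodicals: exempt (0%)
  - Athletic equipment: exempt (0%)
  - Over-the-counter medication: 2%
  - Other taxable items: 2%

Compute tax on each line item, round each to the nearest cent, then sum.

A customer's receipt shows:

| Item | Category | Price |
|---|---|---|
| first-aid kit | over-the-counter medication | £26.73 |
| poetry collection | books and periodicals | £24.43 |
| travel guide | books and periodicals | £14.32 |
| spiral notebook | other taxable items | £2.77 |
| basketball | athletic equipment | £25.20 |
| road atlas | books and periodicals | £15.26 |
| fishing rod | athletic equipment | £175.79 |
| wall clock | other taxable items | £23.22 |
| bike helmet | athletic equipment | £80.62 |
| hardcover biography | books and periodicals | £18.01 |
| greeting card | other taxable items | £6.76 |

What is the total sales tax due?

£17.45

First-aid kit £26.73: over-the-counter medication → 5.5% + 2% transit = 7.5% → £2.00
Poetry collection £24.43: books and periodicals → 0% + 0% transit = 0% → £0.00
Travel guide £14.32: books and periodicals → 0% + 0% transit = 0% → £0.00
Spiral notebook £2.77: other taxable items → 6.5% + 2% transit = 8.5% → £0.24
Basketball £25.20: athletic equipment → 4.5% + 0% transit = 4.5% → £1.13
Road atlas £15.26: books and periodicals → 0% + 0% transit = 0% → £0.00
Fishing rod £175.79: athletic equipment → 4.5% + 0% transit = 4.5% → £7.91
Wall clock £23.22: other taxable items → 6.5% + 2% transit = 8.5% → £1.97
Bike helmet £80.62: athletic equipment → 4.5% + 0% transit = 4.5% → £3.63
Hardcover biography £18.01: books and periodicals → 0% + 0% transit = 0% → £0.00
Greeting card £6.76: other taxable items → 6.5% + 2% transit = 8.5% → £0.57
Total tax = £2.00 + £0.24 + £1.13 + £7.91 + £1.97 + £3.63 + £0.57 = £17.45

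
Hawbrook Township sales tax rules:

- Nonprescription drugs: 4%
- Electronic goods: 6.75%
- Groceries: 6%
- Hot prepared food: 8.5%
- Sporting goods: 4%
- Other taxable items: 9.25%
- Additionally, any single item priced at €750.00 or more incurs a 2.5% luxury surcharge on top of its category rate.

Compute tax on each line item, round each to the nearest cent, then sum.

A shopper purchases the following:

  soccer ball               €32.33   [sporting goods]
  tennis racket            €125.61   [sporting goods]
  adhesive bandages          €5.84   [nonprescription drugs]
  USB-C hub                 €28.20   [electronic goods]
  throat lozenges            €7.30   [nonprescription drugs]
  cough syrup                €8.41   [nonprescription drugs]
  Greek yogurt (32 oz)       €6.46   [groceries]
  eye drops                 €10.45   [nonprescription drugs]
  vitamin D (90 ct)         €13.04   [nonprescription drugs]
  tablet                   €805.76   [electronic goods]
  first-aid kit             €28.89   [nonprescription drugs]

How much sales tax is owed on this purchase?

€86.09

Soccer ball €32.33: sporting goods → 4% → €1.29
Tennis racket €125.61: sporting goods → 4% → €5.02
Adhesive bandages €5.84: nonprescription drugs → 4% → €0.23
USB-C hub €28.20: electronic goods → 6.75% → €1.90
Throat lozenges €7.30: nonprescription drugs → 4% → €0.29
Cough syrup €8.41: nonprescription drugs → 4% → €0.34
Greek yogurt (32 oz) €6.46: groceries → 6% → €0.39
Eye drops €10.45: nonprescription drugs → 4% → €0.42
Vitamin D (90 ct) €13.04: nonprescription drugs → 4% → €0.52
Tablet €805.76: electronic goods → 6.75% + 2.5% surcharge = 9.25% → €74.53
First-aid kit €28.89: nonprescription drugs → 4% → €1.16
Total tax = €1.29 + €5.02 + €0.23 + €1.90 + €0.29 + €0.34 + €0.39 + €0.42 + €0.52 + €74.53 + €1.16 = €86.09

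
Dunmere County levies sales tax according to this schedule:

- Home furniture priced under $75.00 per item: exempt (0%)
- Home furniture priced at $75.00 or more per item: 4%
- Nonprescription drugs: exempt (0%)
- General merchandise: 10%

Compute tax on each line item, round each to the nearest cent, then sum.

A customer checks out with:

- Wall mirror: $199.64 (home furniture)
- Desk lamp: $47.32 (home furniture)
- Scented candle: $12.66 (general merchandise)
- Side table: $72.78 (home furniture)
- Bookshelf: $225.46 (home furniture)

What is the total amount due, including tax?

$576.14

Wall mirror $199.64: home furniture, $75.00 or more → 4% → $7.99
Desk lamp $47.32: home furniture, under $75.00 → 0% → $0.00
Scented candle $12.66: general merchandise → 10% → $1.27
Side table $72.78: home furniture, under $75.00 → 0% → $0.00
Bookshelf $225.46: home furniture, $75.00 or more → 4% → $9.02
Subtotal = $557.86; tax = $18.28; total due = $576.14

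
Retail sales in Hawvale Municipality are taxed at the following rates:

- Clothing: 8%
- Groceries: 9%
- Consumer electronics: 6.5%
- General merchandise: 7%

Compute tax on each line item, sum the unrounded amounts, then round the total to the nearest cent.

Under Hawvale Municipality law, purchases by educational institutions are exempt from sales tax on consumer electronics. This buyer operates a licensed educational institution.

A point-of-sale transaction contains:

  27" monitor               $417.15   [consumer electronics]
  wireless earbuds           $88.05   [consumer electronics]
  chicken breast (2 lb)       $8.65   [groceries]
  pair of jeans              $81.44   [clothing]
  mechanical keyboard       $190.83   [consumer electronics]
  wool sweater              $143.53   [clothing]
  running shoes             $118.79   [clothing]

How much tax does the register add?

$28.28

27" monitor $417.15: consumer electronics, buyer-exempt → 0% → $0.00
Wireless earbuds $88.05: consumer electronics, buyer-exempt → 0% → $0.00
Chicken breast (2 lb) $8.65: groceries → 9% → $0.7785
Pair of jeans $81.44: clothing → 8% → $6.5152
Mechanical keyboard $190.83: consumer electronics, buyer-exempt → 0% → $0.00
Wool sweater $143.53: clothing → 8% → $11.4824
Running shoes $118.79: clothing → 8% → $9.5032
Unrounded tax sum = $28.2793 → $28.28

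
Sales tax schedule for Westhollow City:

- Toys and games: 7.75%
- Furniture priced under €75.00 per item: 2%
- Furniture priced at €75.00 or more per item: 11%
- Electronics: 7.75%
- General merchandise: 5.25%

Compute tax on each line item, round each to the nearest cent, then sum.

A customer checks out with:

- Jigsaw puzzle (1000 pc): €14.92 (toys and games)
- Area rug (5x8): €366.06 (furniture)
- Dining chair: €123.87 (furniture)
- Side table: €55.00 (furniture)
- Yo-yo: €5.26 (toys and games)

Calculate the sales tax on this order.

€56.57

Jigsaw puzzle (1000 pc) €14.92: toys and games → 7.75% → €1.16
Area rug (5x8) €366.06: furniture, €75.00 or more → 11% → €40.27
Dining chair €123.87: furniture, €75.00 or more → 11% → €13.63
Side table €55.00: furniture, under €75.00 → 2% → €1.10
Yo-yo €5.26: toys and games → 7.75% → €0.41
Total tax = €1.16 + €40.27 + €13.63 + €1.10 + €0.41 = €56.57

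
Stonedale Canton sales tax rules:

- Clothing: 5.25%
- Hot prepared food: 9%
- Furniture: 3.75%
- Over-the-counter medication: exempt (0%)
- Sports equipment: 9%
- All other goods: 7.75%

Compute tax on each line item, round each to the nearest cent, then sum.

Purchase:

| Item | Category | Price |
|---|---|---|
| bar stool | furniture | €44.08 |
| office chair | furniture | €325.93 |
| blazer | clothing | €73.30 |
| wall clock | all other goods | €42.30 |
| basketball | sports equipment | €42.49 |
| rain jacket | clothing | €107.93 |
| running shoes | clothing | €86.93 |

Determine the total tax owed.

€35.05

Bar stool €44.08: furniture → 3.75% → €1.65
Office chair €325.93: furniture → 3.75% → €12.22
Blazer €73.30: clothing → 5.25% → €3.85
Wall clock €42.30: all other goods → 7.75% → €3.28
Basketball €42.49: sports equipment → 9% → €3.82
Rain jacket €107.93: clothing → 5.25% → €5.67
Running shoes €86.93: clothing → 5.25% → €4.56
Total tax = €1.65 + €12.22 + €3.85 + €3.28 + €3.82 + €5.67 + €4.56 = €35.05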